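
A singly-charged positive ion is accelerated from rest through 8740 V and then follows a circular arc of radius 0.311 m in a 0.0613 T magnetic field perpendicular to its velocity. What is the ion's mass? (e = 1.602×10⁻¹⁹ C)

m ≈ 3.33×10⁻²⁷ kg

Combine |q|V = ½mv² and r = mv/(|q|B): eliminate v to get m = qB²r²/(2V).
m = (1.602×10⁻¹⁹)(0.0613)²(0.311)²/(2·8740) ≈ 3.33×10⁻²⁷ kg.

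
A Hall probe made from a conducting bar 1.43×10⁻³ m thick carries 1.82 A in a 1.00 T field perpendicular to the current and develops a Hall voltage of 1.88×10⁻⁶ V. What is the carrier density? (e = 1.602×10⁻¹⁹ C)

From V_H = IB/(n e t), n = IB/(V_H e t).
n = (1.82)(1.00)/((1.88×10⁻⁶)(1.602×10⁻¹⁹)(1.43×10⁻³)) ≈ 4.23×10²⁷ m⁻³.

n ≈ 4.23×10²⁷ m⁻³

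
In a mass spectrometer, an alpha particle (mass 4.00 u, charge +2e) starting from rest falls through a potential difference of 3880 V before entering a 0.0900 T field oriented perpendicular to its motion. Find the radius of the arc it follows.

r ≈ 0.141 m

Acceleration: |q|V = ½mv² ⇒ v = √(2|q|V/m) = √(2·3.204×10⁻¹⁹·3880/6.644×10⁻²⁷) ≈ 6.117×10⁵ m/s.
In the field: r = mv/(|q|B) = (6.644×10⁻²⁷)(6.117×10⁵)/((3.204×10⁻¹⁹)(0.0900)) ≈ 0.141 m.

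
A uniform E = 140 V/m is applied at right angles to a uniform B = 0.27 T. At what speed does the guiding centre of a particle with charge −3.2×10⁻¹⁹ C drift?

In crossed fields the guiding centre drifts at v_d = |E×B|/B² = E/B, independent of charge and mass.
v_d = 140/0.27 = 520 m/s.

v_d ≈ 520 m/s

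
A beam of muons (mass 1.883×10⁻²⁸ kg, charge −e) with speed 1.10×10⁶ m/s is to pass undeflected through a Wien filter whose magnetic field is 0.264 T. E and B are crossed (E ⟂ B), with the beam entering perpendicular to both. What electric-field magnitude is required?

For straight-line motion qE = qvB, so E = vB.
E = 1.10×10⁶ × 0.264 = 2.90×10⁵ V/m.

E = 2.90×10⁵ V/m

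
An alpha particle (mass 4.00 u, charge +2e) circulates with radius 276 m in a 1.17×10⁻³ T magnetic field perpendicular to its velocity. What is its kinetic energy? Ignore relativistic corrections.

v = |q|Br/m, then KE = ½mv² = (qBr)²/(2m).
v = (3.204×10⁻¹⁹)(1.17×10⁻³)(276)/6.644×10⁻²⁷ ≈ 1.557×10⁷ m/s.
KE = ½(6.644×10⁻²⁷)(1.557×10⁷)² ≈ 8.06×10⁻¹³ J.

KE ≈ 8.06×10⁻¹³ J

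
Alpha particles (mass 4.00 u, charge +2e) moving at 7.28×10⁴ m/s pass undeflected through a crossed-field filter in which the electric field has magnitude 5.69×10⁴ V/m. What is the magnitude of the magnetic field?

Balance of forces in the selector: qE = qvB ⇒ B = E/v.
B = 5.69×10⁴/7.28×10⁴ = 0.782 T.

B = 0.782 T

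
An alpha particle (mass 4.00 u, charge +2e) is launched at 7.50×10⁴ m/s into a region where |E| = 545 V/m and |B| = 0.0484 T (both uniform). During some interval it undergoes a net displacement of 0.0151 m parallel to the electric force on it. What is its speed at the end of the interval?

B does no work; ΔKE = |q|E d.
½mv_f² = ½mv₀² + |q|Ed = ½(6.644×10⁻²⁷)(7.50×10⁴)² + (3.204×10⁻¹⁹)(545)(0.0151) ≈ 1.869×10⁻¹⁷ J + 2.637×10⁻¹⁸ J ≈ 2.132×10⁻¹⁷ J.
v_f = √(2·2.132×10⁻¹⁷/6.644×10⁻²⁷) ≈ 8.01×10⁴ m/s.

v_f ≈ 8.01×10⁴ m/s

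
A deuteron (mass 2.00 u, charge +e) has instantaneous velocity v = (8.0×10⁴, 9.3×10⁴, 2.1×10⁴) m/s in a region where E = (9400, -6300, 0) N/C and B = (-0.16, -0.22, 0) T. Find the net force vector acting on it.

v×B = (4620, -3360, -2720) N/C.
E + v×B = (1.40×10⁴, -9660, -2720) N/C.
F = q(E + v×B) = (1.602×10⁻¹⁹ C)·(1.40×10⁴, -9660, -2720) = (2.25×10⁻¹⁵, -1.55×10⁻¹⁵, -4.36×10⁻¹⁶) N.

F ≈ (2.25×10⁻¹⁵, -1.55×10⁻¹⁵, -4.36×10⁻¹⁶) N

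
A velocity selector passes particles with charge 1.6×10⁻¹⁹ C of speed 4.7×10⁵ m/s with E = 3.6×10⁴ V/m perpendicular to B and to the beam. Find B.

Balance of forces in the selector: qE = qvB ⇒ B = E/v.
B = 3.6×10⁴/4.7×10⁵ = 0.077 T.

B = 0.077 T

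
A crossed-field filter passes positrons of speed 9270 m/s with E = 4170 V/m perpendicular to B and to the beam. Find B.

B = 0.450 T

Balance of forces in the selector: qE = qvB ⇒ B = E/v.
B = 4170/9270 = 0.450 T.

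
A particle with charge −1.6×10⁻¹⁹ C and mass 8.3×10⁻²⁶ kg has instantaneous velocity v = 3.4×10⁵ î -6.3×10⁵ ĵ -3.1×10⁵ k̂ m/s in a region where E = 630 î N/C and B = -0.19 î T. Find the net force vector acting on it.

v×B = (0, 5.89×10⁴, -1.20×10⁵) N/C.
E + v×B = (630, 5.89×10⁴, -1.20×10⁵) N/C.
F = q(E + v×B) = (−1.6×10⁻¹⁹ C)·(630, 5.89×10⁴, -1.20×10⁵) = (-1.01×10⁻¹⁶, -9.42×10⁻¹⁵, 1.92×10⁻¹⁴) N.

F ≈ (-1.01×10⁻¹⁶, -9.42×10⁻¹⁵, 1.92×10⁻¹⁴) N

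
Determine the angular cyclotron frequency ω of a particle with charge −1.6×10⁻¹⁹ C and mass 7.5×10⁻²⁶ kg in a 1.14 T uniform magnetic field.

ω = |q|B/m.
ω = (1.6×10⁻¹⁹)(1.14)/7.5×10⁻²⁶ ≈ 2.43×10⁶ rad/s.

ω ≈ 2.43×10⁶ rad/s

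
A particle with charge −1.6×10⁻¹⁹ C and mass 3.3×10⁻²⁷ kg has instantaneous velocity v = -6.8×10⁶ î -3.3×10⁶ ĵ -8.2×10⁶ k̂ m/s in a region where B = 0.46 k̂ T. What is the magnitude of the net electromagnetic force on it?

|F| ≈ 5.56×10⁻¹³ N

v×B = (-1.52×10⁶, 3.13×10⁶, 0) N/C.
F = q v×B = (−1.6×10⁻¹⁹ C)·(-1.52×10⁶, 3.13×10⁶, 0) = (2.43×10⁻¹³, -5.00×10⁻¹³, 0) N.
|F| = 5.56×10⁻¹³ N.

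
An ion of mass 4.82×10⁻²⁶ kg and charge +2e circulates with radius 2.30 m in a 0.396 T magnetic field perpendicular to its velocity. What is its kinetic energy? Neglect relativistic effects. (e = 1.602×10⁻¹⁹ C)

v = |q|Br/m, then KE = ½mv² = (qBr)²/(2m).
v = (3.204×10⁻¹⁹)(0.396)(2.30)/4.82×10⁻²⁶ ≈ 6.054×10⁶ m/s.
KE = ½(4.82×10⁻²⁶)(6.054×10⁶)² ≈ 8.83×10⁻¹³ J = 5.51×10⁶ eV.

KE ≈ 5.51×10⁶ eV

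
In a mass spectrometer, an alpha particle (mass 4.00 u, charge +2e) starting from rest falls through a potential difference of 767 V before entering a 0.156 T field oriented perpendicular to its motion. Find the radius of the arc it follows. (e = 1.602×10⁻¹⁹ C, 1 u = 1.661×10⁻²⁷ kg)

Acceleration: |q|V = ½mv² ⇒ v = √(2|q|V/m) = √(2·3.204×10⁻¹⁹·767/6.644×10⁻²⁷) ≈ 2.720×10⁵ m/s.
In the field: r = mv/(|q|B) = (6.644×10⁻²⁷)(2.720×10⁵)/((3.204×10⁻¹⁹)(0.156)) ≈ 0.0362 m.

r ≈ 0.0362 m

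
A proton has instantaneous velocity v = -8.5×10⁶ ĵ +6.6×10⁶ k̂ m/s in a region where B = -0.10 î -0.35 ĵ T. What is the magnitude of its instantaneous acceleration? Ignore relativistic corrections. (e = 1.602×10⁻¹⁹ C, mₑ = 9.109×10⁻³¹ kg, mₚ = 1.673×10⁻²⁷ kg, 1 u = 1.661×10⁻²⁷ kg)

v×B = (2.31×10⁶, -6.60×10⁵, -8.50×10⁵) N/C.
F = q v×B = (1.602×10⁻¹⁹ C)·(2.31×10⁶, -6.60×10⁵, -8.50×10⁵) = (3.70×10⁻¹³, -1.06×10⁻¹³, -1.36×10⁻¹³) N.
|a| = |F|/m = 4.082×10⁻¹³/1.673×10⁻²⁷ ≈ 2.44×10¹⁴ m/s².

|a| ≈ 2.44×10¹⁴ m/s²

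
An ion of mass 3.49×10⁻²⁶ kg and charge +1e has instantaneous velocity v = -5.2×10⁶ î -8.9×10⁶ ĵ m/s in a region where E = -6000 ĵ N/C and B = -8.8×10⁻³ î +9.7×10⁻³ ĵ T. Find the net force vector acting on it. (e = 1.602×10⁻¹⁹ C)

v×B = (0, 0, -1.29×10⁵) N/C.
E + v×B = (0, -6000, -1.29×10⁵) N/C.
F = q(E + v×B) = (1.602×10⁻¹⁹ C)·(0, -6000, -1.29×10⁵) = (0, -9.61×10⁻¹⁶, -2.06×10⁻¹⁴) N.

F ≈ (0, -9.61×10⁻¹⁶, -2.06×10⁻¹⁴) N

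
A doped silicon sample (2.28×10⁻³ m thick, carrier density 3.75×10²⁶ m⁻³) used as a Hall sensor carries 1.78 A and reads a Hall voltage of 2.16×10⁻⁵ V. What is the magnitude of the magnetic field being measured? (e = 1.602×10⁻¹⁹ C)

From V_H = IB/(n e t), B = V_H n e t / I.
B = (2.16×10⁻⁵)(3.75×10²⁶)(1.602×10⁻¹⁹)(2.28×10⁻³)/1.78 ≈ 1.66 T.

B ≈ 1.66 T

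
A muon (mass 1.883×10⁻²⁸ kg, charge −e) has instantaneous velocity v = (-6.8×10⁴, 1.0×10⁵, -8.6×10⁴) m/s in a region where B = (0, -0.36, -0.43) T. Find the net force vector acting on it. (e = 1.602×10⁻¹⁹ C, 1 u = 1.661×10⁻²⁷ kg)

F ≈ (1.18×10⁻¹⁴, 4.68×10⁻¹⁵, -3.92×10⁻¹⁵) N

v×B = (-7.40×10⁴, -2.92×10⁴, 2.45×10⁴) N/C.
F = q v×B = (−1.602×10⁻¹⁹ C)·(-7.40×10⁴, -2.92×10⁴, 2.45×10⁴) = (1.18×10⁻¹⁴, 4.68×10⁻¹⁵, -3.92×10⁻¹⁵) N.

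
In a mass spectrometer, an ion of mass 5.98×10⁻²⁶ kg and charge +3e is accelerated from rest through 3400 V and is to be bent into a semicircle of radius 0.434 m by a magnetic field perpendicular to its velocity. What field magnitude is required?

v = √(2|q|V/m) = √(2·4.806×10⁻¹⁹·3400/5.98×10⁻²⁶) ≈ 2.338×10⁵ m/s.
B = mv/(|q|r) = (5.98×10⁻²⁶)(2.338×10⁵)/((4.806×10⁻¹⁹)(0.434)) ≈ 0.0670 T.

B ≈ 0.0670 T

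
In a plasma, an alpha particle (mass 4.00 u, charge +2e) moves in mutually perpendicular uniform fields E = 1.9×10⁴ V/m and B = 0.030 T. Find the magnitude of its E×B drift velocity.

v_d ≈ 6.3×10⁵ m/s

The steady drift has the magnetic force balancing the electric force, so v_d = E/B.
v_d = 1.9×10⁴/0.030 = 6.3×10⁵ m/s.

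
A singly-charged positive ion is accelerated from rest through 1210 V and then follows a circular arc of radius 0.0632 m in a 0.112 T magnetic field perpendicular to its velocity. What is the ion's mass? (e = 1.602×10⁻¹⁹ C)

Combine |q|V = ½mv² and r = mv/(|q|B): eliminate v to get m = qB²r²/(2V).
m = (1.602×10⁻¹⁹)(0.112)²(0.0632)²/(2·1210) ≈ 3.32×10⁻²⁷ kg.

m ≈ 3.32×10⁻²⁷ kg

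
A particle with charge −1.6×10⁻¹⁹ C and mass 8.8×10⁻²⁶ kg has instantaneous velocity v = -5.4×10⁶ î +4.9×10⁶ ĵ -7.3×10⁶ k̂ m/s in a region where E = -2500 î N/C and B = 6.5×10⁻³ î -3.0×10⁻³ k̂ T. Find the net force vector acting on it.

F ≈ (2.75×10⁻¹⁵, 1.02×10⁻¹⁴, 5.10×10⁻¹⁵) N

v×B = (-1.47×10⁴, -6.36×10⁴, -3.18×10⁴) N/C.
E + v×B = (-1.72×10⁴, -6.36×10⁴, -3.18×10⁴) N/C.
F = q(E + v×B) = (−1.6×10⁻¹⁹ C)·(-1.72×10⁴, -6.36×10⁴, -3.18×10⁴) = (2.75×10⁻¹⁵, 1.02×10⁻¹⁴, 5.10×10⁻¹⁵) N.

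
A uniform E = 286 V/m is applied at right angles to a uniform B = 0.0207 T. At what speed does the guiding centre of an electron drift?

v_d ≈ 1.38×10⁴ m/s

The E×B drift speed is v_d = E/B.
v_d = 286/0.0207 = 1.38×10⁴ m/s.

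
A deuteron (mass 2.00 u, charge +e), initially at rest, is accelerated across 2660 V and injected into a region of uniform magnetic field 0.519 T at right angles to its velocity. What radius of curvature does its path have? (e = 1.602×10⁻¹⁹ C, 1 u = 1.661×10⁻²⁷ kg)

Acceleration: |q|V = ½mv² ⇒ v = √(2|q|V/m) = √(2·1.602×10⁻¹⁹·2660/3.322×10⁻²⁷) ≈ 5.065×10⁵ m/s.
In the field: r = mv/(|q|B) = (3.322×10⁻²⁷)(5.065×10⁵)/((1.602×10⁻¹⁹)(0.519)) ≈ 0.0202 m.

r ≈ 0.0202 m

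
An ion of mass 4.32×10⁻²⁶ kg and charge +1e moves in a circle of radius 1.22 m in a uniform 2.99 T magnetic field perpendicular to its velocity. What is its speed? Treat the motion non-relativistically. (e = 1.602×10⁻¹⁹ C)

v ≈ 1.35×10⁷ m/s

From |q|vB = mv²/r, v = |q|Br/m.
v = (1.602×10⁻¹⁹)(2.99)(1.22)/4.32×10⁻²⁶ ≈ 1.35×10⁷ m/s.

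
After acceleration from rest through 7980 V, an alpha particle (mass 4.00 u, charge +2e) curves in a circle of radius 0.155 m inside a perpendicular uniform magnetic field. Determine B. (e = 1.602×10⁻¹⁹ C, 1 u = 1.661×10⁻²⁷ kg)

B ≈ 0.117 T

v = √(2|q|V/m) = √(2·3.204×10⁻¹⁹·7980/6.644×10⁻²⁷) ≈ 8.773×10⁵ m/s.
B = mv/(|q|r) = (6.644×10⁻²⁷)(8.773×10⁵)/((3.204×10⁻¹⁹)(0.155)) ≈ 0.117 T.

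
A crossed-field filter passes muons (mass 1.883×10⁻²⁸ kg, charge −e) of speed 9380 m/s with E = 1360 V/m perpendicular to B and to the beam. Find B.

Balance of forces in the selector: qE = qvB ⇒ B = E/v.
B = 1360/9380 = 0.145 T.

B = 0.145 T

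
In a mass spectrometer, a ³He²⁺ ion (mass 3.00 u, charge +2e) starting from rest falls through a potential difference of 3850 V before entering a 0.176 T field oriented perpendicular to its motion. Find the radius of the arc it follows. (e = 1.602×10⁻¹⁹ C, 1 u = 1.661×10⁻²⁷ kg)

r ≈ 0.0622 m

Acceleration: |q|V = ½mv² ⇒ v = √(2|q|V/m) = √(2·3.204×10⁻¹⁹·3850/4.983×10⁻²⁷) ≈ 7.036×10⁵ m/s.
In the field: r = mv/(|q|B) = (4.983×10⁻²⁷)(7.036×10⁵)/((3.204×10⁻¹⁹)(0.176)) ≈ 0.0622 m.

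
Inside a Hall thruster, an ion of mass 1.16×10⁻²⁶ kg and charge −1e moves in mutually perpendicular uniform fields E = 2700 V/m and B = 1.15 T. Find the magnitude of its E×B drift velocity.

v_d ≈ 2350 m/s

In crossed fields the guiding centre drifts at v_d = |E×B|/B² = E/B, independent of charge and mass.
v_d = 2700/1.15 = 2350 m/s.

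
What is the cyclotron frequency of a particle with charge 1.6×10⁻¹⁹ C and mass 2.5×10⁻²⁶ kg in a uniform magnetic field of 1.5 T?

f = |q|B/(2πm).
f = (1.6×10⁻¹⁹)(1.5)/(2π·2.5×10⁻²⁶) ≈ 1.5×10⁶ Hz.

f ≈ 1.5×10⁶ Hz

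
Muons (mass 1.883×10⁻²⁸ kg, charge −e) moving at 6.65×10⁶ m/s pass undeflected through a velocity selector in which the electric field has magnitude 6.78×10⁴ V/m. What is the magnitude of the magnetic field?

Balance of forces in the selector: qE = qvB ⇒ B = E/v.
B = 6.78×10⁴/6.65×10⁶ = 0.0102 T.

B = 0.0102 T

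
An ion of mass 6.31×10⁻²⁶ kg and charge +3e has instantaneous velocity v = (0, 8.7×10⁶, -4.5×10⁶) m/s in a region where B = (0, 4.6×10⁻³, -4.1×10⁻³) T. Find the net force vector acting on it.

F ≈ (-7.19×10⁻¹⁵, 0, 0) N

v×B = (-1.50×10⁴, 0, 0) N/C.
F = q v×B = (4.806×10⁻¹⁹ C)·(-1.50×10⁴, 0, 0) = (-7.19×10⁻¹⁵, 0, 0) N.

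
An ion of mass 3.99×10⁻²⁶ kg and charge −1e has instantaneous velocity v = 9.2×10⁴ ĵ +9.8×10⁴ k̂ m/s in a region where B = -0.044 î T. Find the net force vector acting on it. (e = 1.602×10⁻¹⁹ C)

F ≈ (0, 6.91×10⁻¹⁶, -6.48×10⁻¹⁶) N

v×B = (0, -4310, 4050) N/C.
F = q v×B = (−1.602×10⁻¹⁹ C)·(0, -4310, 4050) = (0, 6.91×10⁻¹⁶, -6.48×10⁻¹⁶) N.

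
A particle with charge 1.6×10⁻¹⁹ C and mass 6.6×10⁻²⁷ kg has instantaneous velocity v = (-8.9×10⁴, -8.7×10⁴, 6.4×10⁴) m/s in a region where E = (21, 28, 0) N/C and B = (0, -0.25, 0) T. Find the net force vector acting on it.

v×B = (1.60×10⁴, 0, 2.22×10⁴) N/C.
E + v×B = (1.60×10⁴, 28.0, 2.22×10⁴) N/C.
F = q(E + v×B) = (1.6×10⁻¹⁹ C)·(1.60×10⁴, 28.0, 2.22×10⁴) = (2.56×10⁻¹⁵, 4.48×10⁻¹⁸, 3.56×10⁻¹⁵) N.

F ≈ (2.56×10⁻¹⁵, 4.48×10⁻¹⁸, 3.56×10⁻¹⁵) N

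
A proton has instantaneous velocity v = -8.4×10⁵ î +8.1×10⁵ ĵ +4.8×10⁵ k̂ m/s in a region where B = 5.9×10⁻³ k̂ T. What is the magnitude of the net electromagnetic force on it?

v×B = (4780, 4960, 0) N/C.
F = q v×B = (1.602×10⁻¹⁹ C)·(4780, 4960, 0) = (7.66×10⁻¹⁶, 7.94×10⁻¹⁶, 0) N.
|F| = 1.10×10⁻¹⁵ N.

|F| ≈ 1.10×10⁻¹⁵ N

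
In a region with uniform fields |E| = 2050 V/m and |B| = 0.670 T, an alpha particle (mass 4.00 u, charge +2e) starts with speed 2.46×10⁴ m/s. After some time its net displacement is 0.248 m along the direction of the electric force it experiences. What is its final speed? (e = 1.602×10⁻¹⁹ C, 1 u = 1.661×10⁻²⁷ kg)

v_f ≈ 2.23×10⁵ m/s

B does no work; ΔKE = |q|E d.
½mv_f² = ½mv₀² + |q|Ed = ½(6.644×10⁻²⁷)(2.46×10⁴)² + (3.204×10⁻¹⁹)(2050)(0.248) ≈ 2.010×10⁻¹⁸ J + 1.629×10⁻¹⁶ J ≈ 1.649×10⁻¹⁶ J.
v_f = √(2·1.649×10⁻¹⁶/6.644×10⁻²⁷) ≈ 2.23×10⁵ m/s.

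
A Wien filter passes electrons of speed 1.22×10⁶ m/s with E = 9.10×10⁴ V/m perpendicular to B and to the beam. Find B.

B = 0.0746 T

Balance of forces in the selector: qE = qvB ⇒ B = E/v.
B = 9.10×10⁴/1.22×10⁶ = 0.0746 T.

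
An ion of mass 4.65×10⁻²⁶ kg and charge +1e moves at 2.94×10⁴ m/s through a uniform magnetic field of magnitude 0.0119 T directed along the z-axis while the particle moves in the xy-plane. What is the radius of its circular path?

The magnetic force provides the centripetal force: |q|vB = mv²/r.
r = mv/(|q|B) = (4.65×10⁻²⁶)(2.94×10⁴)/((1.602×10⁻¹⁹)(0.0119)) ≈ 0.717 m.

r ≈ 0.717 m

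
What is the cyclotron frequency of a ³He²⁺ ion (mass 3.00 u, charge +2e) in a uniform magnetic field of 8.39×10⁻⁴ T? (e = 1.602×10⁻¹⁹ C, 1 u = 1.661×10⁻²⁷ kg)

f = |q|B/(2πm).
f = (3.204×10⁻¹⁹)(8.39×10⁻⁴)/(2π·4.983×10⁻²⁷) ≈ 8590 Hz.

f ≈ 8590 Hz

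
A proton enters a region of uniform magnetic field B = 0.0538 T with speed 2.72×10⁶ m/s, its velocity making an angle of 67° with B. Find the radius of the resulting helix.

v⊥ = v sinθ = 2.72×10⁶·sin67° ≈ 2.504×10⁶ m/s.
r = m v⊥/(|q|B) = (1.673×10⁻²⁷)(2.504×10⁶)/((1.602×10⁻¹⁹)(0.0538)) ≈ 0.486 m.

r ≈ 0.486 m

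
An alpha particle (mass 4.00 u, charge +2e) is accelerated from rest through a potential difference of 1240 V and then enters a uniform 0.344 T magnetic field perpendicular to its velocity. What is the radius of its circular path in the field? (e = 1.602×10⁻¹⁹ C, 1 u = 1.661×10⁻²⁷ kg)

Acceleration: |q|V = ½mv² ⇒ v = √(2|q|V/m) = √(2·3.204×10⁻¹⁹·1240/6.644×10⁻²⁷) ≈ 3.458×10⁵ m/s.
In the field: r = mv/(|q|B) = (6.644×10⁻²⁷)(3.458×10⁵)/((3.204×10⁻¹⁹)(0.344)) ≈ 0.0208 m.

r ≈ 0.0208 m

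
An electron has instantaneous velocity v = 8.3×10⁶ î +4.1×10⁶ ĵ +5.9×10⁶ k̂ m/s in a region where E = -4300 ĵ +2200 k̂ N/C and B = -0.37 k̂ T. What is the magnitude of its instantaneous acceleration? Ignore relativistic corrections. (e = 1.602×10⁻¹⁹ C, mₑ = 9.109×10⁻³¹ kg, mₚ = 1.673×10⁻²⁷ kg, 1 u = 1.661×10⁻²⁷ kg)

|a| ≈ 6.02×10¹⁷ m/s²

v×B = (-1.52×10⁶, 3.07×10⁶, 0) N/C.
E + v×B = (-1.52×10⁶, 3.07×10⁶, 2200) N/C.
F = q(E + v×B) = (−1.602×10⁻¹⁹ C)·(-1.52×10⁶, 3.07×10⁶, 2200) = (2.43×10⁻¹³, -4.91×10⁻¹³, -3.52×10⁻¹⁶) N.
|a| = |F|/m = 5.481×10⁻¹³/9.109×10⁻³¹ ≈ 6.02×10¹⁷ m/s².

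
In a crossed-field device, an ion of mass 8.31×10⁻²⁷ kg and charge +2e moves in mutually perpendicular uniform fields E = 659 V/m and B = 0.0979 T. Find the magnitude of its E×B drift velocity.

In crossed fields the guiding centre drifts at v_d = |E×B|/B² = E/B, independent of charge and mass.
v_d = 659/0.0979 = 6730 m/s.

v_d ≈ 6730 m/s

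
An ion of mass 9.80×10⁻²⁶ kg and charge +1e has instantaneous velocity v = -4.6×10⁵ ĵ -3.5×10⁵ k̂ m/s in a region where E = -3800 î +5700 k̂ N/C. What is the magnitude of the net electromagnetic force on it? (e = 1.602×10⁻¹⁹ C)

Only an electric field acts, so F = qE = (1.602×10⁻¹⁹ C)·(-3800, 0, 5700) = (-6.09×10⁻¹⁶, 0, 9.13×10⁻¹⁶) N.
|F| = 1.10×10⁻¹⁵ N.

|F| ≈ 1.10×10⁻¹⁵ N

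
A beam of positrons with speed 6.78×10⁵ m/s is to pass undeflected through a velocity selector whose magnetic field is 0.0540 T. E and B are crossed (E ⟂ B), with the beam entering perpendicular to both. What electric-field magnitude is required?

E = 3.66×10⁴ V/m

For straight-line motion qE = qvB, so E = vB.
E = 6.78×10⁵ × 0.0540 = 3.66×10⁴ V/m.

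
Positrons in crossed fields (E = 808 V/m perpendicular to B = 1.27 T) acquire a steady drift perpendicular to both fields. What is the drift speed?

The steady drift has the magnetic force balancing the electric force, so v_d = E/B.
v_d = 808/1.27 = 636 m/s.

v_d ≈ 636 m/s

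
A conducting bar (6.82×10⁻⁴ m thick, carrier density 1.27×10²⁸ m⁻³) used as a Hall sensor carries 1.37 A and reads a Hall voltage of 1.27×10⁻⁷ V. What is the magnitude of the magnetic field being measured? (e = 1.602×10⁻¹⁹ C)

B ≈ 0.129 T

From V_H = IB/(n e t), B = V_H n e t / I.
B = (1.27×10⁻⁷)(1.27×10²⁸)(1.602×10⁻¹⁹)(6.82×10⁻⁴)/1.37 ≈ 0.129 T.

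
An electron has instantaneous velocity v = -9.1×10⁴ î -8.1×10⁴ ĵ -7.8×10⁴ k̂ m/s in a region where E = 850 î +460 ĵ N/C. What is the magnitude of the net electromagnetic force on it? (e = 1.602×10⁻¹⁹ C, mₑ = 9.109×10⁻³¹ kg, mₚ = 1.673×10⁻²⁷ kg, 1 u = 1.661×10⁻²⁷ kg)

Only an electric field acts, so F = qE = (−1.602×10⁻¹⁹ C)·(850, 460, 0) = (-1.36×10⁻¹⁶, -7.37×10⁻¹⁷, 0) N.
|F| = 1.55×10⁻¹⁶ N.

|F| ≈ 1.55×10⁻¹⁶ N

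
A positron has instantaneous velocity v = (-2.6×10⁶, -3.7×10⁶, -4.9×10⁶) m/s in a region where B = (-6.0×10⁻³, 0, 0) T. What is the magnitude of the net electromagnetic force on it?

v×B = (0, 2.94×10⁴, -2.22×10⁴) N/C.
F = q v×B = (1.602×10⁻¹⁹ C)·(0, 2.94×10⁴, -2.22×10⁴) = (0, 4.71×10⁻¹⁵, -3.56×10⁻¹⁵) N.
|F| = 5.90×10⁻¹⁵ N.

|F| ≈ 5.90×10⁻¹⁵ N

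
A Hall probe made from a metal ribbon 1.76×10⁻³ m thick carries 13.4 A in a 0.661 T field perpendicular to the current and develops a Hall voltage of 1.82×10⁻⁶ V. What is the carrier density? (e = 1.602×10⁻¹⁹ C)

From V_H = IB/(n e t), n = IB/(V_H e t).
n = (13.4)(0.661)/((1.82×10⁻⁶)(1.602×10⁻¹⁹)(1.76×10⁻³)) ≈ 1.73×10²⁸ m⁻³.

n ≈ 1.73×10²⁸ m⁻³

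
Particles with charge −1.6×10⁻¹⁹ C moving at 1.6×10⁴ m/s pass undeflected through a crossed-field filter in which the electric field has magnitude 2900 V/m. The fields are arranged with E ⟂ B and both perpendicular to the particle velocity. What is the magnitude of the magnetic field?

B = 0.18 T

Balance of forces in the selector: qE = qvB ⇒ B = E/v.
B = 2900/1.6×10⁴ = 0.18 T.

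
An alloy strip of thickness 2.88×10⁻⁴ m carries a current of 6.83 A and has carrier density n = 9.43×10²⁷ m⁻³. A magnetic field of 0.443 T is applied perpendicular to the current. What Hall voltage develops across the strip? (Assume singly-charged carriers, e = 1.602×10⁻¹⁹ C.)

V_H = IB/(n e t).
V_H = (6.83)(0.443)/((9.43×10²⁷)(1.602×10⁻¹⁹)(2.88×10⁻⁴)) ≈ 6.95×10⁻⁶ V.

V_H ≈ 6.95×10⁻⁶ V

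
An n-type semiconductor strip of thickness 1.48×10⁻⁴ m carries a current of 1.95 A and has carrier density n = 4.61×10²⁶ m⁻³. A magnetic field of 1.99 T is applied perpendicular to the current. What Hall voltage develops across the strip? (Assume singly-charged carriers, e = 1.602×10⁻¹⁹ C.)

V_H = IB/(n e t).
V_H = (1.95)(1.99)/((4.61×10²⁶)(1.602×10⁻¹⁹)(1.48×10⁻⁴)) ≈ 3.55×10⁻⁴ V.

V_H ≈ 3.55×10⁻⁴ V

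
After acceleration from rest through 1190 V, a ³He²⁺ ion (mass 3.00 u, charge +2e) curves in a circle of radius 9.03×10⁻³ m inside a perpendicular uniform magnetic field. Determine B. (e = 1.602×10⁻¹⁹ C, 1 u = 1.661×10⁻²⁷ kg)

B ≈ 0.674 T

v = √(2|q|V/m) = √(2·3.204×10⁻¹⁹·1190/4.983×10⁻²⁷) ≈ 3.912×10⁵ m/s.
B = mv/(|q|r) = (4.983×10⁻²⁷)(3.912×10⁵)/((3.204×10⁻¹⁹)(9.03×10⁻³)) ≈ 0.674 T.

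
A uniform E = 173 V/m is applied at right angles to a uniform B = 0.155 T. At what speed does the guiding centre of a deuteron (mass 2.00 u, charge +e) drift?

v_d ≈ 1120 m/s

The E×B drift speed is v_d = E/B.
v_d = 173/0.155 = 1120 m/s.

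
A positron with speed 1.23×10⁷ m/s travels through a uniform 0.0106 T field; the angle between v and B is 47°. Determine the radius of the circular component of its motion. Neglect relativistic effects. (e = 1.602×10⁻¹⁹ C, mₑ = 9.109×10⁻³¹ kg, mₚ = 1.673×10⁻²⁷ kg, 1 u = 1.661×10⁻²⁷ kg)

v⊥ = v sinθ = 1.23×10⁷·sin47° ≈ 8.996×10⁶ m/s.
r = m v⊥/(|q|B) = (9.109×10⁻³¹)(8.996×10⁶)/((1.602×10⁻¹⁹)(0.0106)) ≈ 4.83×10⁻³ m.

r ≈ 4.83×10⁻³ m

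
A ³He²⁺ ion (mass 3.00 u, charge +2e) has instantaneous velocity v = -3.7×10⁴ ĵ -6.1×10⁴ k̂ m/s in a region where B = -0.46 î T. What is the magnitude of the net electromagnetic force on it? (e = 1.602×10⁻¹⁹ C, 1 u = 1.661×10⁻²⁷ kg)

|F| ≈ 1.05×10⁻¹⁴ N

v×B = (0, 2.81×10⁴, -1.70×10⁴) N/C.
F = q v×B = (3.204×10⁻¹⁹ C)·(0, 2.81×10⁴, -1.70×10⁴) = (0, 8.99×10⁻¹⁵, -5.45×10⁻¹⁵) N.
|F| = 1.05×10⁻¹⁴ N.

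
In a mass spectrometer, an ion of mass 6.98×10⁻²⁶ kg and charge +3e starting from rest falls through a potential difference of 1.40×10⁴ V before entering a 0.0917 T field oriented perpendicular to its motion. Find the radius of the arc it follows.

r ≈ 0.695 m

Acceleration: |q|V = ½mv² ⇒ v = √(2|q|V/m) = √(2·4.806×10⁻¹⁹·1.40×10⁴/6.98×10⁻²⁶) ≈ 4.391×10⁵ m/s.
In the field: r = mv/(|q|B) = (6.98×10⁻²⁶)(4.391×10⁵)/((4.806×10⁻¹⁹)(0.0917)) ≈ 0.695 m.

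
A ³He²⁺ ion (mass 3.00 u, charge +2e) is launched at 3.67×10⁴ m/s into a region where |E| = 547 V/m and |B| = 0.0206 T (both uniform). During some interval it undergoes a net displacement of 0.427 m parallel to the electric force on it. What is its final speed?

v_f ≈ 1.77×10⁵ m/s

B does no work; ΔKE = |q|E d.
½mv_f² = ½mv₀² + |q|Ed = ½(4.983×10⁻²⁷)(3.67×10⁴)² + (3.204×10⁻¹⁹)(547)(0.427) ≈ 3.356×10⁻¹⁸ J + 7.484×10⁻¹⁷ J ≈ 7.819×10⁻¹⁷ J.
v_f = √(2·7.819×10⁻¹⁷/4.983×10⁻²⁷) ≈ 1.77×10⁵ m/s.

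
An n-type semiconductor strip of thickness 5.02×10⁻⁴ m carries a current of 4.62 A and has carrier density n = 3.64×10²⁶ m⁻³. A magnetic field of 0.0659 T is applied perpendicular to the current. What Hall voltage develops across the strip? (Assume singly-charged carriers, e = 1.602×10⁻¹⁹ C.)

V_H = IB/(n e t).
V_H = (4.62)(0.0659)/((3.64×10²⁶)(1.602×10⁻¹⁹)(5.02×10⁻⁴)) ≈ 1.04×10⁻⁵ V.

V_H ≈ 1.04×10⁻⁵ V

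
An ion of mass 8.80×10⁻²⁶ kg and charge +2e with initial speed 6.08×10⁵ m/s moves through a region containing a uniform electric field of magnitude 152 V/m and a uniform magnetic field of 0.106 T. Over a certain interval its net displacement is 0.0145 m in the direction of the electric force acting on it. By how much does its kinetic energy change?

The magnetic force is always ⟂ v and does no work; only the electric force changes KE.
ΔKE = F_E · d = |q|E d = (3.204×10⁻¹⁹)(152)(0.0145) ≈ 7.06×10⁻¹⁹ J.

ΔKE ≈ 7.06×10⁻¹⁹ J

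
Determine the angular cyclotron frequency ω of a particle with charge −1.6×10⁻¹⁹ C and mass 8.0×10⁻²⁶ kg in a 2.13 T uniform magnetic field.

ω = |q|B/m.
ω = (1.6×10⁻¹⁹)(2.13)/8.0×10⁻²⁶ ≈ 4.26×10⁶ rad/s.

ω ≈ 4.26×10⁶ rad/s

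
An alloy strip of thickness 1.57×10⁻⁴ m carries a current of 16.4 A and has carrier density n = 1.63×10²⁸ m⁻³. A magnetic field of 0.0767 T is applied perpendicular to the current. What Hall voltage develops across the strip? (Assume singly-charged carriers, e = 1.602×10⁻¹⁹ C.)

V_H ≈ 3.07×10⁻⁶ V

V_H = IB/(n e t).
V_H = (16.4)(0.0767)/((1.63×10²⁸)(1.602×10⁻¹⁹)(1.57×10⁻⁴)) ≈ 3.07×10⁻⁶ V.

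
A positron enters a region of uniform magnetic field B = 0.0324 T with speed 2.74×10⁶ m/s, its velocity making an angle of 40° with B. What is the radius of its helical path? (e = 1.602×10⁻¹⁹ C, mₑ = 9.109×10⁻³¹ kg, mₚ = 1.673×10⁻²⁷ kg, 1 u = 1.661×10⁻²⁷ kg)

v⊥ = v sinθ = 2.74×10⁶·sin40° ≈ 1.761×10⁶ m/s.
r = m v⊥/(|q|B) = (9.109×10⁻³¹)(1.761×10⁶)/((1.602×10⁻¹⁹)(0.0324)) ≈ 3.09×10⁻⁴ m.

r ≈ 3.09×10⁻⁴ m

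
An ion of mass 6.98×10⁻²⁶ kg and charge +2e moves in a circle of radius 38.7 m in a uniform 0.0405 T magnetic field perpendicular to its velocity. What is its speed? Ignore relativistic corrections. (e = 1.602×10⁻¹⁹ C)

v ≈ 7.19×10⁶ m/s

From |q|vB = mv²/r, v = |q|Br/m.
v = (3.204×10⁻¹⁹)(0.0405)(38.7)/6.98×10⁻²⁶ ≈ 7.19×10⁶ m/s.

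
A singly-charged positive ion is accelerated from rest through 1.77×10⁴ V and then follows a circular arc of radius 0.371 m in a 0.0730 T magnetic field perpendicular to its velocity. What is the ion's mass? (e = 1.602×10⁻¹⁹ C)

m ≈ 3.32×10⁻²⁷ kg

Combine |q|V = ½mv² and r = mv/(|q|B): eliminate v to get m = qB²r²/(2V).
m = (1.602×10⁻¹⁹)(0.0730)²(0.371)²/(2·1.77×10⁴) ≈ 3.32×10⁻²⁷ kg.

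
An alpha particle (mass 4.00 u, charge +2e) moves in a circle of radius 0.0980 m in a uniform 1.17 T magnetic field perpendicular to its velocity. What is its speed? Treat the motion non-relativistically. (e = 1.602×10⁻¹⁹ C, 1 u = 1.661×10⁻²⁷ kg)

v ≈ 5.53×10⁶ m/s

From |q|vB = mv²/r, v = |q|Br/m.
v = (3.204×10⁻¹⁹)(1.17)(0.0980)/6.644×10⁻²⁷ ≈ 5.53×10⁶ m/s.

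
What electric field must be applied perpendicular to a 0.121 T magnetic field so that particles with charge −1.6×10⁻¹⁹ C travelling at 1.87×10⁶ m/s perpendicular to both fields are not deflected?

For straight-line motion qE = qvB, so E = vB.
E = 1.87×10⁶ × 0.121 = 2.26×10⁵ V/m.

E = 2.26×10⁵ V/m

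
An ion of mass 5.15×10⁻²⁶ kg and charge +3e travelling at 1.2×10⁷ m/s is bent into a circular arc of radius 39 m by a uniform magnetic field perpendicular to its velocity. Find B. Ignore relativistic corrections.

From |q|vB = mv²/r, B = mv/(|q|r).
B = (5.15×10⁻²⁶)(1.2×10⁷)/((4.806×10⁻¹⁹)(39)) ≈ 0.033 T.

B ≈ 0.033 T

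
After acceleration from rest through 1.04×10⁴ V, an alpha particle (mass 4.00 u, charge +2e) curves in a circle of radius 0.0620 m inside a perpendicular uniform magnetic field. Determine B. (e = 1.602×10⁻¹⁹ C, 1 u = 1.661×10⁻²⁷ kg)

B ≈ 0.335 T

v = √(2|q|V/m) = √(2·3.204×10⁻¹⁹·1.04×10⁴/6.644×10⁻²⁷) ≈ 1.002×10⁶ m/s.
B = mv/(|q|r) = (6.644×10⁻²⁷)(1.002×10⁶)/((3.204×10⁻¹⁹)(0.0620)) ≈ 0.335 T.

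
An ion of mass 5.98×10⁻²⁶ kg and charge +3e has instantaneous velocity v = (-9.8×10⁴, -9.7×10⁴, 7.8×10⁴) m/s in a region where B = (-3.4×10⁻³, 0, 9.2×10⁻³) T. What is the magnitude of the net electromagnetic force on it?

|F| ≈ 5.50×10⁻¹⁶ N

v×B = (-892, 636, -330) N/C.
F = q v×B = (4.806×10⁻¹⁹ C)·(-892, 636, -330) = (-4.29×10⁻¹⁶, 3.06×10⁻¹⁶, -1.59×10⁻¹⁶) N.
|F| = 5.50×10⁻¹⁶ N.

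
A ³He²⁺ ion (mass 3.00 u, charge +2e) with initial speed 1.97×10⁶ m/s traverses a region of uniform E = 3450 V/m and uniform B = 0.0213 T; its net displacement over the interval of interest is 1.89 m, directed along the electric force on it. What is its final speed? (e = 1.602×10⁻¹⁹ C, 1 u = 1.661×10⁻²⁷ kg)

v_f ≈ 2.17×10⁶ m/s

B does no work; ΔKE = |q|E d.
½mv_f² = ½mv₀² + |q|Ed = ½(4.983×10⁻²⁷)(1.97×10⁶)² + (3.204×10⁻¹⁹)(3450)(1.89) ≈ 9.669×10⁻¹⁵ J + 2.089×10⁻¹⁵ J ≈ 1.176×10⁻¹⁴ J.
v_f = √(2·1.176×10⁻¹⁴/4.983×10⁻²⁷) ≈ 2.17×10⁶ m/s.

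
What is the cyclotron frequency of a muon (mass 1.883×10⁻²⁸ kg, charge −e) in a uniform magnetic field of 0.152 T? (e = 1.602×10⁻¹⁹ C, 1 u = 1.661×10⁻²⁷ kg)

f = |q|B/(2πm).
f = (1.602×10⁻¹⁹)(0.152)/(2π·1.883×10⁻²⁸) ≈ 2.06×10⁷ Hz.

f ≈ 2.06×10⁷ Hz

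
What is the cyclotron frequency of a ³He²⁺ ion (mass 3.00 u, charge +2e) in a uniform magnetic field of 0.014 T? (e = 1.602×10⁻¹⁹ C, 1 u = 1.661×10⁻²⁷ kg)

f ≈ 1.4×10⁵ Hz

f = |q|B/(2πm).
f = (3.204×10⁻¹⁹)(0.014)/(2π·4.983×10⁻²⁷) ≈ 1.4×10⁵ Hz.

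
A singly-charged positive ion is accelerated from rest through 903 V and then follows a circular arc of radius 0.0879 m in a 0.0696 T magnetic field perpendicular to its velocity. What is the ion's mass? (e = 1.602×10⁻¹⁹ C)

m ≈ 3.32×10⁻²⁷ kg

Combine |q|V = ½mv² and r = mv/(|q|B): eliminate v to get m = qB²r²/(2V).
m = (1.602×10⁻¹⁹)(0.0696)²(0.0879)²/(2·903) ≈ 3.32×10⁻²⁷ kg.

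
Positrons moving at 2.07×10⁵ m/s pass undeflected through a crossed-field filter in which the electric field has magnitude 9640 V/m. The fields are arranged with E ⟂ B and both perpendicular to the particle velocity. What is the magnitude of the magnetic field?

Balance of forces in the selector: qE = qvB ⇒ B = E/v.
B = 9640/2.07×10⁵ = 0.0466 T.

B = 0.0466 T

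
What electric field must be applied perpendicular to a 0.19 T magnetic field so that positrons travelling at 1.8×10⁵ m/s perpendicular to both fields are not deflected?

For straight-line motion qE = qvB, so E = vB.
E = 1.8×10⁵ × 0.19 = 3.4×10⁴ V/m.

E = 3.4×10⁴ V/m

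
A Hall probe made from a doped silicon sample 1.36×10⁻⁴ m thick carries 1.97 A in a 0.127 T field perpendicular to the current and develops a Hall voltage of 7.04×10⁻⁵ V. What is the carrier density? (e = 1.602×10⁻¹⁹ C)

From V_H = IB/(n e t), n = IB/(V_H e t).
n = (1.97)(0.127)/((7.04×10⁻⁵)(1.602×10⁻¹⁹)(1.36×10⁻⁴)) ≈ 1.63×10²⁶ m⁻³.

n ≈ 1.63×10²⁶ m⁻³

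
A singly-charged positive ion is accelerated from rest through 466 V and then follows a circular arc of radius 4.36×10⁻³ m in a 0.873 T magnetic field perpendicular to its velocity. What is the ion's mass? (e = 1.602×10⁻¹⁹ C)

m ≈ 2.49×10⁻²⁷ kg

Combine |q|V = ½mv² and r = mv/(|q|B): eliminate v to get m = qB²r²/(2V).
m = (1.602×10⁻¹⁹)(0.873)²(4.36×10⁻³)²/(2·466) ≈ 2.49×10⁻²⁷ kg.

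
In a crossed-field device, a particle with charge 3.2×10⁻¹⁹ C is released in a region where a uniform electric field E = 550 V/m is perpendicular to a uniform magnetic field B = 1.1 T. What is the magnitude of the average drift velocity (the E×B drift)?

In crossed fields the guiding centre drifts at v_d = |E×B|/B² = E/B, independent of charge and mass.
v_d = 550/1.1 = 500 m/s.

v_d ≈ 500 m/s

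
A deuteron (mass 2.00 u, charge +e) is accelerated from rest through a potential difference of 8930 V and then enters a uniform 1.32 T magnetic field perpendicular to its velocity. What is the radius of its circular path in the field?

r ≈ 0.0146 m

Acceleration: |q|V = ½mv² ⇒ v = √(2|q|V/m) = √(2·1.602×10⁻¹⁹·8930/3.322×10⁻²⁷) ≈ 9.281×10⁵ m/s.
In the field: r = mv/(|q|B) = (3.322×10⁻²⁷)(9.281×10⁵)/((1.602×10⁻¹⁹)(1.32)) ≈ 0.0146 m.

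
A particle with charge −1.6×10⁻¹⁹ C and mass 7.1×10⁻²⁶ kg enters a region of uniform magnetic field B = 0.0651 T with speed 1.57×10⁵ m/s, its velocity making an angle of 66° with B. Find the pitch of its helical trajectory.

v∥ = v cosθ = 1.57×10⁵·cos66° ≈ 6.386×10⁴ m/s.
T = 2πm/(|q|B) = 2π(7.1×10⁻²⁶)/((1.6×10⁻¹⁹)(0.0651)) ≈ 4.283×10⁻⁵ s.
pitch = v∥ T = (6.386×10⁴)(4.283×10⁻⁵) ≈ 2.73 m.

p ≈ 2.73 m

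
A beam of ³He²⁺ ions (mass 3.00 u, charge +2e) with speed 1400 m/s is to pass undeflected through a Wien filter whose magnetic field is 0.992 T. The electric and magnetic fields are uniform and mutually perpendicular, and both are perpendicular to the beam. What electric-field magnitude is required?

E = 1390 V/m

For straight-line motion qE = qvB, so E = vB.
E = 1400 × 0.992 = 1390 V/m.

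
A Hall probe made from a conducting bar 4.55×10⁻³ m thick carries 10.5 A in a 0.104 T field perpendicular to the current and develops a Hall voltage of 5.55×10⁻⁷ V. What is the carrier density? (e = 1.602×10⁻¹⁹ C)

n ≈ 2.70×10²⁷ m⁻³

From V_H = IB/(n e t), n = IB/(V_H e t).
n = (10.5)(0.104)/((5.55×10⁻⁷)(1.602×10⁻¹⁹)(4.55×10⁻³)) ≈ 2.70×10²⁷ m⁻³.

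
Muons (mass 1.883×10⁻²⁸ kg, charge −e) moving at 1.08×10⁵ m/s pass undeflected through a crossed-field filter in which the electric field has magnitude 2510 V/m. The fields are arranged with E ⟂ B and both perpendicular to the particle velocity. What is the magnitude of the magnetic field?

Balance of forces in the selector: qE = qvB ⇒ B = E/v.
B = 2510/1.08×10⁵ = 0.0232 T.

B = 0.0232 T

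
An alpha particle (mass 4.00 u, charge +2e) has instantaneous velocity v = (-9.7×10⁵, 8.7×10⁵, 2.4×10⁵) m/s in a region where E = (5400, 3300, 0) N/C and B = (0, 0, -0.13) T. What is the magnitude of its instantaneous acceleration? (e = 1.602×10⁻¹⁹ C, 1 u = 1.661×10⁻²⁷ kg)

|a| ≈ 7.88×10¹² m/s²

v×B = (-1.13×10⁵, -1.26×10⁵, 0) N/C.
E + v×B = (-1.08×10⁵, -1.23×10⁵, 0) N/C.
F = q(E + v×B) = (3.204×10⁻¹⁹ C)·(-1.08×10⁵, -1.23×10⁵, 0) = (-3.45×10⁻¹⁴, -3.93×10⁻¹⁴, 0) N.
|a| = |F|/m = 5.233×10⁻¹⁴/6.644×10⁻²⁷ ≈ 7.88×10¹² m/s².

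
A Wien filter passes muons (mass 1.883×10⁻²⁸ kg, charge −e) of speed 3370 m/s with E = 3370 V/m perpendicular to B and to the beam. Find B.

B = 1.00 T

Balance of forces in the selector: qE = qvB ⇒ B = E/v.
B = 3370/3370 = 1.00 T.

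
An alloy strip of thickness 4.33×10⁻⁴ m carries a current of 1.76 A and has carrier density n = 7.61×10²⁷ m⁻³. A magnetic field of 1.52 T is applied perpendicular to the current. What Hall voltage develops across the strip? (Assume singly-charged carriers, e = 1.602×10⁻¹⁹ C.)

V_H ≈ 5.07×10⁻⁶ V

V_H = IB/(n e t).
V_H = (1.76)(1.52)/((7.61×10²⁷)(1.602×10⁻¹⁹)(4.33×10⁻⁴)) ≈ 5.07×10⁻⁶ V.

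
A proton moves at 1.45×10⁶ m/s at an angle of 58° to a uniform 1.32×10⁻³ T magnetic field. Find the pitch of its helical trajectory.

v∥ = v cosθ = 1.45×10⁶·cos58° ≈ 7.684×10⁵ m/s.
T = 2πm/(|q|B) = 2π(1.673×10⁻²⁷)/((1.602×10⁻¹⁹)(1.32×10⁻³)) ≈ 4.971×10⁻⁵ s.
pitch = v∥ T = (7.684×10⁵)(4.971×10⁻⁵) ≈ 38.2 m.

p ≈ 38.2 m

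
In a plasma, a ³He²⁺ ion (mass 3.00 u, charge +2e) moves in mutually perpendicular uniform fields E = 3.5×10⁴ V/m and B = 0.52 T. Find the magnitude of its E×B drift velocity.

In crossed fields the guiding centre drifts at v_d = |E×B|/B² = E/B, independent of charge and mass.
v_d = 3.5×10⁴/0.52 = 6.7×10⁴ m/s.

v_d ≈ 6.7×10⁴ m/s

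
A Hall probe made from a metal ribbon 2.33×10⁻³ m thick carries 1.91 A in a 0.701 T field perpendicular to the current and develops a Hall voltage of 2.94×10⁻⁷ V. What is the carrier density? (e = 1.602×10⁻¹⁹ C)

n ≈ 1.22×10²⁸ m⁻³

From V_H = IB/(n e t), n = IB/(V_H e t).
n = (1.91)(0.701)/((2.94×10⁻⁷)(1.602×10⁻¹⁹)(2.33×10⁻³)) ≈ 1.22×10²⁸ m⁻³.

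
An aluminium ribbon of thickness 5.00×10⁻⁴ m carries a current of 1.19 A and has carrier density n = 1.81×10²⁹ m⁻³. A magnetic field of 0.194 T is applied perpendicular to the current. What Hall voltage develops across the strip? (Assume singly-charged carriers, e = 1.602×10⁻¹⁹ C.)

V_H ≈ 1.59×10⁻⁸ V

V_H = IB/(n e t).
V_H = (1.19)(0.194)/((1.81×10²⁹)(1.602×10⁻¹⁹)(5.00×10⁻⁴)) ≈ 1.59×10⁻⁸ V.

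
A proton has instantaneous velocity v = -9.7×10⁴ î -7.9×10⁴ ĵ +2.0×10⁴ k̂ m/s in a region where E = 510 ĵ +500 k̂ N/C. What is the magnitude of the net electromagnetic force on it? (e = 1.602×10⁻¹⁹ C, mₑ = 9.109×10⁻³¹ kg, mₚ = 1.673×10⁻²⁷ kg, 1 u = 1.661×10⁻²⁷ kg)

Only an electric field acts, so F = qE = (1.602×10⁻¹⁹ C)·(0, 510, 500) = (0, 8.17×10⁻¹⁷, 8.01×10⁻¹⁷) N.
|F| = 1.14×10⁻¹⁶ N.

|F| ≈ 1.14×10⁻¹⁶ N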